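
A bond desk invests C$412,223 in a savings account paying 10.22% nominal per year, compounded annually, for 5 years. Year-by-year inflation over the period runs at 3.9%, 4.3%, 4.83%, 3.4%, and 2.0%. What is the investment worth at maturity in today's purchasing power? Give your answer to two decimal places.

C$559,664.94

Nominal value at maturity: C$412,223 × (1 + 10.22%)^5 ≈ C$670,554.77.
Price-level factor over 5 years: 1.039 × 1.043 × 1.0483 × 1.034 × 1.020 ≈ 1.1981360961.
Dividing the nominal maturity value by the price-level factor gives the value in today's money.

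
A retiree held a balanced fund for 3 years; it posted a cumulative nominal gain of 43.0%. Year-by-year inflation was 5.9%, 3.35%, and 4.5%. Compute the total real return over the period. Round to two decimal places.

25.03%

Cumulative inflation factor: 1.059 × 1.0335 × 1.045 ≈ 1.14373.
Nominal growth factor: 1.43000. Real growth factor = 1.43000 / 1.14373 ≈ 1.25030.
Total real return ≈ 25.0297%.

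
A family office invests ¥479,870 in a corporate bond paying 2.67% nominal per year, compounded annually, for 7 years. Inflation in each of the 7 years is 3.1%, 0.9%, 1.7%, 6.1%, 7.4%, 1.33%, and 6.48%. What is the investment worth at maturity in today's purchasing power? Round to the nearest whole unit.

Nominal value at maturity: ¥479,870 × (1 + 2.67%)^7 ≈ ¥577,070.
Price-level factor over 7 years: 1.031 × 1.009 × 1.017 × 1.061 × 1.074 × 1.0133 × 1.0648 ≈ 1.3007580875.
The maturity value deflated by that factor is the answer in today's purchasing power.

¥443,641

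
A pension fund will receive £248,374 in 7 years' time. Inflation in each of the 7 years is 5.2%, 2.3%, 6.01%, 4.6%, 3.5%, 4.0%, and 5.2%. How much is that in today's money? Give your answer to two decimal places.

£183,800.55

Price-level factor over 7 years: 1.052 × 1.023 × 1.0601 × 1.046 × 1.035 × 1.040 × 1.052 ≈ 1.3513234755.
Purchasing power today: £248,374 divided by that factor.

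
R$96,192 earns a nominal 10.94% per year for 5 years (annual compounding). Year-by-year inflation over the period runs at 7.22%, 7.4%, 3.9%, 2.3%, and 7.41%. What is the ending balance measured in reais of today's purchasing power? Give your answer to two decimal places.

R$122,959.98

Nominal value at maturity: R$96,192 × (1 + 10.94%)^5 ≈ R$161,651.51.
Price-level factor over 5 years: 1.0722 × 1.074 × 1.039 × 1.023 × 1.0741 ≈ 1.3146676673.
The maturity value deflated by that factor is the answer in today's purchasing power.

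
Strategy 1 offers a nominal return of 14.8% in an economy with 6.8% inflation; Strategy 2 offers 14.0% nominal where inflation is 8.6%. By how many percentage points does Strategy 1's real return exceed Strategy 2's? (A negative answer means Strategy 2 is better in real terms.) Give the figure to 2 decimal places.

Strategy 1 real return: 1.148/1.068 − 1 = 7.491%.
Strategy 2 real return: 1.140/1.086 − 1 = 4.972%.
Difference: 7.491 − 4.972 = 2.519 pp.

2.52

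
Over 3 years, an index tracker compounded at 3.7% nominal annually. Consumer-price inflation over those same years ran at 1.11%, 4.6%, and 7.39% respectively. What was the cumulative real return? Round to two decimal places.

Cumulative inflation factor: 1.0111 × 1.046 × 1.0739 ≈ 1.13577.
Nominal growth factor: 1.11516. Real growth factor = 1.11516 / 1.13577 ≈ 0.98185.
Total real return ≈ -1.8147%.

-1.81%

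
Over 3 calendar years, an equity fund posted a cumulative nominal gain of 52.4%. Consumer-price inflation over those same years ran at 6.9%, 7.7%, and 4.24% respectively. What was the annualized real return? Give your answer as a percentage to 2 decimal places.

Cumulative inflation factor: 1.069 × 1.077 × 1.0424 ≈ 1.20013.
Nominal growth factor: 1.52400. Real growth factor = 1.52400 / 1.20013 ≈ 1.26986.
Annualized: 1.26986^(1/3) − 1 ≈ 0.08289.

8.29%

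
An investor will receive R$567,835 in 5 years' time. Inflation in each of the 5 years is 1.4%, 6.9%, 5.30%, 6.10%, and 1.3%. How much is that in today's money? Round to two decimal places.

R$462,863.89

Price-level factor over 5 years: 1.014 × 1.069 × 1.0530 × 1.0610 × 1.013 ≈ 1.2267861397.
Purchasing power today: R$567,835 divided by that factor.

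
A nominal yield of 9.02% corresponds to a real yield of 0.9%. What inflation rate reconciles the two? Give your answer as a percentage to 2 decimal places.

8.05%

From (1+r_nom) = (1+r_real)(1+π), we get 1+π = (1 + 9.02%)/(1 + 0.9%) = 1.0902/1.009 ≈ 1.08048.
So π ≈ 8.0476%.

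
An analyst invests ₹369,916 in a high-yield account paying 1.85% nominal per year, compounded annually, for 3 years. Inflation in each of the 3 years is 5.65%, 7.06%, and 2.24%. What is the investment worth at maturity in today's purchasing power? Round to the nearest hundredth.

Nominal value at maturity: ₹369,916 × (1 + 1.85%)^3 ≈ ₹390,828.49.
Price-level factor over 3 years: 1.0565 × 1.0706 × 1.0224 ≈ 1.1564252914.
The maturity value deflated by that factor is the answer in today's purchasing power.

₹337,962.59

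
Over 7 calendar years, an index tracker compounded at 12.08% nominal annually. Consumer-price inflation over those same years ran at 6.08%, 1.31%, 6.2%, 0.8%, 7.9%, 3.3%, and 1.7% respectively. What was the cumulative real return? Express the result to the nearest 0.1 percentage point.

70.4%

Cumulative inflation factor: 1.0608 × 1.0131 × 1.062 × 1.008 × 1.079 × 1.033 × 1.017 ≈ 1.30411.
Nominal growth factor: 2.22176. Real growth factor = 2.22176 / 1.30411 ≈ 1.70366.
Total real return ≈ 70.3661%.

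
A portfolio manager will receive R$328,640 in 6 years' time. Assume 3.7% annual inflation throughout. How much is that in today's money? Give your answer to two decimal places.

Price-level factor over 6 years: (1 + 3.7%)^6 ≈ 1.2435765910.
Purchasing power today: R$328,640 divided by that factor.

R$264,270.01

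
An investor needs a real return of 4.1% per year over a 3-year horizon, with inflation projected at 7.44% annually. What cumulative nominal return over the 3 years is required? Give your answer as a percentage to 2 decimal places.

Required annual nominal rate: (1+4.1%)(1+7.44%) − 1 = 11.84504%.
Cumulative over 3 years: (1 + 0.1184504)^3 − 1 ≈ 0.39910.

39.91%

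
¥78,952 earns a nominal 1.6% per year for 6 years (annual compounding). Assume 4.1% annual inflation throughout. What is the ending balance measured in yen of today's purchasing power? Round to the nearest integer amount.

¥68,237

Nominal value at maturity: ¥78,952 × (1 + 1.6%)^6 ≈ ¥86,841.
Price-level factor over 6 years: (1 + 4.1%)^6 ≈ 1.2726365063.
The maturity value deflated by that factor is the answer in today's purchasing power.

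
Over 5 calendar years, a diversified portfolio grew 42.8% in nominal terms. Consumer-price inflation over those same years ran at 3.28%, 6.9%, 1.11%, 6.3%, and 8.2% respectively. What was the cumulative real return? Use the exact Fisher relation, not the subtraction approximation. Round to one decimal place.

Cumulative inflation factor: 1.0328 × 1.069 × 1.0111 × 1.063 × 1.082 ≈ 1.28395.
Nominal growth factor: 1.42800. Real growth factor = 1.42800 / 1.28395 ≈ 1.11219.
Total real return ≈ 11.2192%.

11.2%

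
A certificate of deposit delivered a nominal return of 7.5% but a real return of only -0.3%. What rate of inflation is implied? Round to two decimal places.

7.82%

From (1+r_nom) = (1+r_real)(1+π), we get 1+π = (1 + 7.5%)/(1 − 0.3%) = 1.075/0.997 ≈ 1.07823.
So π ≈ 7.8235%.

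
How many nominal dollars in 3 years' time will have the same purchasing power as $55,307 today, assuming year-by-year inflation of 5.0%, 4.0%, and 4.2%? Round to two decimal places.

Cumulative price-level factor: 1.050 × 1.040 × 1.042 = 1.137864.
Multiplying $55,307 by the price-level factor gives the future nominal sum.

$62,931.84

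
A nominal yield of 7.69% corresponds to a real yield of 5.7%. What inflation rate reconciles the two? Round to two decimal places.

1.88%

From (1+r_nom) = (1+r_real)(1+π), we get 1+π = (1 + 7.69%)/(1 + 5.7%) = 1.0769/1.057 ≈ 1.01883.
So π ≈ 1.8827%.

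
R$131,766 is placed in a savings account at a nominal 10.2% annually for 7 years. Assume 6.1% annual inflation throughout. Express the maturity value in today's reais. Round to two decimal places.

R$171,817.28

Nominal value at maturity: R$131,766 × (1 + 10.2%)^7 ≈ R$260,060.58.
Price-level factor over 7 years: (1 + 6.1%)^7 ≈ 1.5135880397.
The maturity value deflated by that factor is the answer in today's purchasing power.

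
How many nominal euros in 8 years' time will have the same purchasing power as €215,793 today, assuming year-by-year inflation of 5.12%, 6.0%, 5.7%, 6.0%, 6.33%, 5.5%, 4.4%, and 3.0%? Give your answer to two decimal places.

€324,979.09

Cumulative price-level factor: 1.0512 × 1.060 × 1.057 × 1.060 × 1.0633 × 1.055 × 1.044 × 1.030 ≈ 1.5059760560.
The nominal amount required is €215,793 scaled up by that factor.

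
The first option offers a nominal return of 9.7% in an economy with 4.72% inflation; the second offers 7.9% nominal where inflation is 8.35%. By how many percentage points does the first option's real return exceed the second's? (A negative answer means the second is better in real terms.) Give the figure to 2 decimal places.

The first option real return: 1.097/1.0472 − 1 = 4.756%.
The second real return: 1.079/1.0835 − 1 = -0.415%.
Difference: 4.756 − (-0.415) = 5.171 pp.

5.17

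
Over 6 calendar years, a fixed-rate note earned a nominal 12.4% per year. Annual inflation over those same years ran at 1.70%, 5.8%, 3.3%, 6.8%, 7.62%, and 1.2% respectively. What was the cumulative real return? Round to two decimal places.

55.97%

Cumulative inflation factor: 1.0170 × 1.058 × 1.033 × 1.068 × 1.0762 × 1.012 ≈ 1.29286.
Nominal growth factor: 2.01650. Real growth factor = 2.01650 / 1.29286 ≈ 1.55972.
Total real return ≈ 55.9718%.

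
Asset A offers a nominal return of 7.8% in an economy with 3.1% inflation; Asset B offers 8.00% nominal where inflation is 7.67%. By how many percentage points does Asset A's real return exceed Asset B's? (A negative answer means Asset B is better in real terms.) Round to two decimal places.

4.25

Asset A real return: 1.078/1.031 − 1 = 4.559%.
Asset B real return: 1.0800/1.0767 − 1 = 0.306%.
Difference: 4.559 − 0.306 = 4.253 pp.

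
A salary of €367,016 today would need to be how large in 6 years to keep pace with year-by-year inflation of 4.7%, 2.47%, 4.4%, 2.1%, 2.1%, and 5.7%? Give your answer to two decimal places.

€452,955.34

Cumulative price-level factor: 1.047 × 1.0247 × 1.044 × 1.021 × 1.021 × 1.057 ≈ 1.2341569352.
The nominal amount required is €367,016 scaled up by that factor.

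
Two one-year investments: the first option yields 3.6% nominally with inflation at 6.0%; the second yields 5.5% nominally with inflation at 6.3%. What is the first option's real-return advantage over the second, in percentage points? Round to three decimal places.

-1.512

The first option real return: 1.036/1.060 − 1 = -2.2642%.
The second real return: 1.055/1.063 − 1 = -0.7526%.
Difference: -2.2642 − (-0.7526) = -1.5116 pp.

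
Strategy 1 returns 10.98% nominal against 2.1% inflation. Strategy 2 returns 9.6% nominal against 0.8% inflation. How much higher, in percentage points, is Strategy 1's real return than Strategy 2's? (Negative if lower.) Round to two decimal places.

-0.03

Strategy 1 real return: 1.1098/1.021 − 1 = 8.697%.
Strategy 2 real return: 1.096/1.008 − 1 = 8.730%.
Difference: 8.697 − 8.730 = -0.033 pp.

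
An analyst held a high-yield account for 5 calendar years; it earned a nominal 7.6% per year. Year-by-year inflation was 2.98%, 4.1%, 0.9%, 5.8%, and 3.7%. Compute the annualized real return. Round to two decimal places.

3.98%

Cumulative inflation factor: 1.0298 × 1.041 × 1.009 × 1.058 × 1.037 ≈ 1.18675.
Nominal growth factor: 1.44232. Real growth factor = 1.44232 / 1.18675 ≈ 1.21535.
Annualized: 1.21535^(1/5) − 1 ≈ 0.03978.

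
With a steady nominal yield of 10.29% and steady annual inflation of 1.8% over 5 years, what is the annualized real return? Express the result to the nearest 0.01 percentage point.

With constant rates the annual real return is the same each year: (1+10.29%)/(1+1.8%) − 1 = 0.08340.

8.34%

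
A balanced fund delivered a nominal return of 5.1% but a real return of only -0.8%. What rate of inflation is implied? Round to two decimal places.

From (1+r_nom) = (1+r_real)(1+π), we get 1+π = (1 + 5.1%)/(1 − 0.8%) = 1.051/0.992 ≈ 1.05948.
So π ≈ 5.9476%.

5.95%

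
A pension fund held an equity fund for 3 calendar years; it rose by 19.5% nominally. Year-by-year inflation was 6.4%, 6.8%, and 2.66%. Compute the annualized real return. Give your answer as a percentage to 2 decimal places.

Cumulative inflation factor: 1.064 × 1.068 × 1.0266 ≈ 1.16658.
Nominal growth factor: 1.19500. Real growth factor = 1.19500 / 1.16658 ≈ 1.02436.
Annualized: 1.02436^(1/3) − 1 ≈ 0.00806.

0.81%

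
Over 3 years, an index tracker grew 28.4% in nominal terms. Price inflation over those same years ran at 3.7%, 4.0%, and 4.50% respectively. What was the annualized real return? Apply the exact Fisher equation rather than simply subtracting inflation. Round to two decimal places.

Cumulative inflation factor: 1.037 × 1.040 × 1.0450 ≈ 1.12701.
Nominal growth factor: 1.28400. Real growth factor = 1.28400 / 1.12701 ≈ 1.13930.
Annualized: 1.13930^(1/3) − 1 ≈ 0.04443.

4.44%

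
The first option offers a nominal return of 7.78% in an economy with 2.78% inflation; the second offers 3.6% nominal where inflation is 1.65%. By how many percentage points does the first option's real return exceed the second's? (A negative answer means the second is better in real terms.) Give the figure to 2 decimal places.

2.95

The first option real return: 1.0778/1.0278 − 1 = 4.865%.
The second real return: 1.036/1.0165 − 1 = 1.918%.
Difference: 4.865 − 1.918 = 2.947 pp.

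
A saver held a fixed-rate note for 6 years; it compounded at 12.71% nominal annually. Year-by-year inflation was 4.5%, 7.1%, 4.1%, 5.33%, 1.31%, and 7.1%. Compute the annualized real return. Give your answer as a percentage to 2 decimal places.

Cumulative inflation factor: 1.045 × 1.071 × 1.041 × 1.0533 × 1.0131 × 1.071 ≈ 1.33153.
Nominal growth factor: 2.05010. Real growth factor = 2.05010 / 1.33153 ≈ 1.53966.
Annualized: 1.53966^(1/6) − 1 ≈ 0.07458.

7.46%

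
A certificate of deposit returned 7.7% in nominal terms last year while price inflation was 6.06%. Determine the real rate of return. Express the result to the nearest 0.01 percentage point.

Real return via the Fisher equation: (1 + 7.7%)/(1 + 6.06%) − 1 = 1.077/1.0606 − 1 ≈ 0.01546.

1.55%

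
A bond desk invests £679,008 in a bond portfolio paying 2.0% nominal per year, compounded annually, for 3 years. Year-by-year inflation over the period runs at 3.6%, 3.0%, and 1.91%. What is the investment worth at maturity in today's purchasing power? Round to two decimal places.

Nominal value at maturity: £679,008 × (1 + 2.0%)^3 ≈ £720,568.72.
Price-level factor over 3 years: 1.036 × 1.030 × 1.0191 = 1.087461228.
The maturity value deflated by that factor is the answer in today's purchasing power.

£662,615.55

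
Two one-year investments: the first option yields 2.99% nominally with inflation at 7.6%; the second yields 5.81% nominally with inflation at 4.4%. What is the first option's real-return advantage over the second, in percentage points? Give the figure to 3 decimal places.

-5.635

The first option real return: 1.0299/1.076 − 1 = -4.2844%.
The second real return: 1.0581/1.044 − 1 = 1.3506%.
Difference: -4.2844 − 1.3506 = -5.6350 pp.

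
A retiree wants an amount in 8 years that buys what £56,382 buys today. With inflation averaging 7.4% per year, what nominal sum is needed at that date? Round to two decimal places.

£99,810.15

Cumulative price-level factor: (1+7.4%)^8 ≈ 1.7702485646.
Multiplying £56,382 by the price-level factor gives the future nominal sum.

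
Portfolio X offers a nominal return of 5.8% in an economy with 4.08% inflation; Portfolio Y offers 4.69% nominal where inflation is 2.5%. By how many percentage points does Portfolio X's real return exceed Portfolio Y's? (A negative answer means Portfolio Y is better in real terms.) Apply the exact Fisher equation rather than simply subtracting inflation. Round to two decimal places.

Portfolio X real return: 1.058/1.0408 − 1 = 1.653%.
Portfolio Y real return: 1.0469/1.025 − 1 = 2.137%.
Difference: 1.653 − 2.137 = -0.484 pp.

-0.48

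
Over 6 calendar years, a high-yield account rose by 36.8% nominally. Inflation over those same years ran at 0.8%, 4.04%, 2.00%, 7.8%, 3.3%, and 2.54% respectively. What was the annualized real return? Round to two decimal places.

1.91%

Cumulative inflation factor: 1.008 × 1.0404 × 1.0200 × 1.078 × 1.033 × 1.0254 ≈ 1.22144.
Nominal growth factor: 1.36800. Real growth factor = 1.36800 / 1.22144 ≈ 1.11999.
Annualized: 1.11999^(1/6) − 1 ≈ 0.01907.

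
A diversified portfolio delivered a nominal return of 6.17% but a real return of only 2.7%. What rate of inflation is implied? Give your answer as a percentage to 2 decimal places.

From (1+r_nom) = (1+r_real)(1+π), we get 1+π = (1 + 6.17%)/(1 + 2.7%) = 1.0617/1.027 ≈ 1.03379.
So π ≈ 3.3788%.

3.38%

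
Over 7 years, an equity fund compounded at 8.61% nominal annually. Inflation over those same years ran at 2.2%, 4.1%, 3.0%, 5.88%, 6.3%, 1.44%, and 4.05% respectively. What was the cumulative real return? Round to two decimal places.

Cumulative inflation factor: 1.022 × 1.041 × 1.030 × 1.0588 × 1.063 × 1.0144 × 1.0405 ≈ 1.30178.
Nominal growth factor: 1.78274. Real growth factor = 1.78274 / 1.30178 ≈ 1.36947.
Total real return ≈ 36.9466%.

36.95%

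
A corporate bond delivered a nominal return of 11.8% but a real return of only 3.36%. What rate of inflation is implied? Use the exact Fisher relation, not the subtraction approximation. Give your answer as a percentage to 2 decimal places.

From (1+r_nom) = (1+r_real)(1+π), we get 1+π = (1 + 11.8%)/(1 + 3.36%) = 1.118/1.0336 ≈ 1.08166.
So π ≈ 8.1656%.

8.17%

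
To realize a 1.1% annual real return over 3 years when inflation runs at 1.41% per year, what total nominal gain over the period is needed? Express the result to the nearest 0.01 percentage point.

7.77%

Required annual nominal rate: (1+1.1%)(1+1.41%) − 1 = 2.52551%.
Cumulative over 3 years: (1 + 0.0252551)^3 − 1 ≈ 0.07769.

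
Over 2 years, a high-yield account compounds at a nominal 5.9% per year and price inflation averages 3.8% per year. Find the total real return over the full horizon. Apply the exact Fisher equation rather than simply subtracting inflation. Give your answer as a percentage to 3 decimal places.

4.087%

The annual real rate is (1+5.9%)/(1+3.8%) − 1 = 2.0231%.
Compounded over 2 years: (1 + 0.020231)^2 − 1 ≈ 0.04087.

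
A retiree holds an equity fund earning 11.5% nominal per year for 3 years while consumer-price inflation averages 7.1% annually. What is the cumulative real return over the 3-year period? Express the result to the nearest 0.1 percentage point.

12.8%

The annual real rate is (1+11.5%)/(1+7.1%) − 1 = 4.1083%.
Compounded over 3 years: (1 + 0.041083)^3 − 1 ≈ 0.12838.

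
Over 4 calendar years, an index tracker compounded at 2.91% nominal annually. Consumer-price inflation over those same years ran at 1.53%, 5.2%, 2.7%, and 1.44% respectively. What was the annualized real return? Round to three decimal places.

0.198%

Cumulative inflation factor: 1.0153 × 1.052 × 1.027 × 1.0144 ≈ 1.11273.
Nominal growth factor: 1.12158. Real growth factor = 1.12158 / 1.11273 ≈ 1.00795.
Annualized: 1.00795^(1/4) − 1 ≈ 0.00198.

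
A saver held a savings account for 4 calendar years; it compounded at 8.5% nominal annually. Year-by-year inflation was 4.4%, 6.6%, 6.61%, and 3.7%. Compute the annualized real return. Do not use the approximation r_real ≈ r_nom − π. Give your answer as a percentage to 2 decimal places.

3.02%

Cumulative inflation factor: 1.044 × 1.066 × 1.0661 × 1.037 ≈ 1.23037.
Nominal growth factor: 1.38586. Real growth factor = 1.38586 / 1.23037 ≈ 1.12638.
Annualized: 1.12638^(1/4) − 1 ≈ 0.03020.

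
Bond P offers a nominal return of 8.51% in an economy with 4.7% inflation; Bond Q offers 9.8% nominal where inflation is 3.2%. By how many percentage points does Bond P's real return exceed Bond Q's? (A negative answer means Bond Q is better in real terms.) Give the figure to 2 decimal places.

-2.76

Bond P real return: 1.0851/1.047 − 1 = 3.639%.
Bond Q real return: 1.098/1.032 − 1 = 6.395%.
Difference: 3.639 − 6.395 = -2.756 pp.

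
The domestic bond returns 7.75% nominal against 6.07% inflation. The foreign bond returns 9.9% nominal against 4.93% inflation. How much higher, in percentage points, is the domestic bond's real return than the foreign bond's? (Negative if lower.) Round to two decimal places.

-3.15

The domestic bond real return: 1.0775/1.0607 − 1 = 1.584%.
The foreign bond real return: 1.099/1.0493 − 1 = 4.736%.
Difference: 1.584 − 4.736 = -3.152 pp.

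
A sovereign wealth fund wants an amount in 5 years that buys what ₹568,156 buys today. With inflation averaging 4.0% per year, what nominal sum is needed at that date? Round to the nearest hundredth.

Cumulative price-level factor: (1+4.0%)^5 = 1.2166529024.
The nominal amount required is ₹568,156 scaled up by that factor.

₹691,248.65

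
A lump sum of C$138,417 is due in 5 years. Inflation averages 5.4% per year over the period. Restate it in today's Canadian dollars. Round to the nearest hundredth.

C$106,410.96

Price-level factor over 5 years: (1 + 5.4%)^5 ≈ 1.3007776144.
Purchasing power today: C$138,417 divided by that factor.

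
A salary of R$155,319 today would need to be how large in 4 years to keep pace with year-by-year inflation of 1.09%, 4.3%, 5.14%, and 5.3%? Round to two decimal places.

R$181,306.53

Cumulative price-level factor: 1.0109 × 1.043 × 1.0514 × 1.053 ≈ 1.1673171035.
Multiplying R$155,319 by the price-level factor gives the future nominal sum.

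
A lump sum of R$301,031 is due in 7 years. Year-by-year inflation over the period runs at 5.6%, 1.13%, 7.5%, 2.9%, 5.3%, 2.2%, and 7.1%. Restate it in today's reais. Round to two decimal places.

Price-level factor over 7 years: 1.056 × 1.0113 × 1.075 × 1.029 × 1.053 × 1.022 × 1.071 ≈ 1.3615591161.
Purchasing power today: R$301,031 divided by that factor.

R$221,092.86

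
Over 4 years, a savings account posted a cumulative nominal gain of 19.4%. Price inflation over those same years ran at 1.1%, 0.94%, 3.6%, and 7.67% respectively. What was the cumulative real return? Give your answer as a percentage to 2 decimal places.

4.89%

Cumulative inflation factor: 1.011 × 1.0094 × 1.036 × 1.0767 ≈ 1.13833.
Nominal growth factor: 1.19400. Real growth factor = 1.19400 / 1.13833 ≈ 1.04890.
Total real return ≈ 4.8903%.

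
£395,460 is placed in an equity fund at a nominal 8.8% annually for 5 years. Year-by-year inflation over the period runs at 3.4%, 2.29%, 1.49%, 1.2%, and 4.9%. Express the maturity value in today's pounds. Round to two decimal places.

£529,071.14

Nominal value at maturity: £395,460 × (1 + 8.8%)^5 ≈ £602,902.44.
Price-level factor over 5 years: 1.034 × 1.0229 × 1.0149 × 1.012 × 1.049 ≈ 1.1395489114.
The maturity value deflated by that factor is the answer in today's purchasing power.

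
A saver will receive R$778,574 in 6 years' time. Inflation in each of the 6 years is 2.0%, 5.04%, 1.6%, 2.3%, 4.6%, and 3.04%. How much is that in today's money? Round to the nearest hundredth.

R$648,691.39

Price-level factor over 6 years: 1.020 × 1.0504 × 1.016 × 1.023 × 1.046 × 1.0304 ≈ 1.2002224918.
Purchasing power today: R$778,574 divided by that factor.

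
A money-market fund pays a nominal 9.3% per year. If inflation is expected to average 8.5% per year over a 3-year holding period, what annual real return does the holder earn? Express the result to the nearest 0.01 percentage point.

0.74%

With constant rates the annual real return is the same each year: (1+9.3%)/(1+8.5%) − 1 = 0.00737.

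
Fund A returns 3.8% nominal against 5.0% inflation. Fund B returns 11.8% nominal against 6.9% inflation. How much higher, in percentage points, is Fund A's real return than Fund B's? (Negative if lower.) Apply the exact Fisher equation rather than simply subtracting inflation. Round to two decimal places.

-5.73

Fund A real return: 1.038/1.050 − 1 = -1.143%.
Fund B real return: 1.118/1.069 − 1 = 4.584%.
Difference: -1.143 − 4.584 = -5.727 pp.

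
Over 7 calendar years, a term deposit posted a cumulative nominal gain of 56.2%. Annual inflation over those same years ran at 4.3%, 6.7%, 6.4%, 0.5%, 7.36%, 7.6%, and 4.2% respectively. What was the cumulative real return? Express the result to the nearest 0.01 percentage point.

9.04%

Cumulative inflation factor: 1.043 × 1.067 × 1.064 × 1.005 × 1.0736 × 1.076 × 1.042 ≈ 1.43245.
Nominal growth factor: 1.56200. Real growth factor = 1.56200 / 1.43245 ≈ 1.09044.
Total real return ≈ 9.0441%.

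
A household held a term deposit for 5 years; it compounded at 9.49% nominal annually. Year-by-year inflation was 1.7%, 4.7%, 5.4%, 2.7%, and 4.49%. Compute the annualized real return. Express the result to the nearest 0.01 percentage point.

Cumulative inflation factor: 1.017 × 1.047 × 1.054 × 1.027 × 1.0449 ≈ 1.20435.
Nominal growth factor: 1.57352. Real growth factor = 1.57352 / 1.20435 ≈ 1.30653.
Annualized: 1.30653^(1/5) − 1 ≈ 0.05493.

5.49%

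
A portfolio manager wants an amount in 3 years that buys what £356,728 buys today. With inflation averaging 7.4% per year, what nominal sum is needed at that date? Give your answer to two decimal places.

Cumulative price-level factor: (1+7.4%)^3 = 1.238833224.
The nominal amount required is £356,728 scaled up by that factor.

£441,926.50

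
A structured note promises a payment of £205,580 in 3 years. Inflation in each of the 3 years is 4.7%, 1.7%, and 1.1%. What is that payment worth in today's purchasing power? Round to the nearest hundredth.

£190,968.65

Price-level factor over 3 years: 1.047 × 1.017 × 1.011 = 1.076511789.
Purchasing power today: £205,580 divided by that factor.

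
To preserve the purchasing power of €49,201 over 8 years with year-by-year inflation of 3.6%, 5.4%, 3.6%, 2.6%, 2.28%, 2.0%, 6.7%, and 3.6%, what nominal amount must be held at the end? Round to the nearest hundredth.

€65,856.17

Cumulative price-level factor: 1.036 × 1.054 × 1.036 × 1.026 × 1.0228 × 1.020 × 1.067 × 1.036 ≈ 1.3385128610.
The nominal amount required is €49,201 scaled up by that factor.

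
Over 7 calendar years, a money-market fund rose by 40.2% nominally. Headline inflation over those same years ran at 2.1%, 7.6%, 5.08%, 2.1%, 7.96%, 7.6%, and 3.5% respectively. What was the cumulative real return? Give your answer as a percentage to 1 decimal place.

-1.1%

Cumulative inflation factor: 1.021 × 1.076 × 1.0508 × 1.021 × 1.0796 × 1.076 × 1.035 ≈ 1.41710.
Nominal growth factor: 1.40200. Real growth factor = 1.40200 / 1.41710 ≈ 0.98935.
Total real return ≈ -1.0653%.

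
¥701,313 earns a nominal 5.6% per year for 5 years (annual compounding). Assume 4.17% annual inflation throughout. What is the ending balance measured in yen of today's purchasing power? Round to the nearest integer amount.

¥750,789

Nominal value at maturity: ¥701,313 × (1 + 5.6%)^5 ≈ ¥920,940.
Price-level factor over 5 years: (1 + 4.17%)^5 ≈ 1.2266292619.
The maturity value deflated by that factor is the answer in today's purchasing power.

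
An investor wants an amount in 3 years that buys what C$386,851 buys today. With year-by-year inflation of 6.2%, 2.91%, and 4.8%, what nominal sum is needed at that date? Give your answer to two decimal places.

Cumulative price-level factor: 1.062 × 1.0291 × 1.048 = 1.1453636016.
The nominal amount required is C$386,851 scaled up by that factor.

C$443,085.05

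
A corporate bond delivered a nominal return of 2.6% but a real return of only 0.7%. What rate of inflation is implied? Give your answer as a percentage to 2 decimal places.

1.89%

From (1+r_nom) = (1+r_real)(1+π), we get 1+π = (1 + 2.6%)/(1 + 0.7%) = 1.026/1.007 ≈ 1.01887.
So π ≈ 1.8868%.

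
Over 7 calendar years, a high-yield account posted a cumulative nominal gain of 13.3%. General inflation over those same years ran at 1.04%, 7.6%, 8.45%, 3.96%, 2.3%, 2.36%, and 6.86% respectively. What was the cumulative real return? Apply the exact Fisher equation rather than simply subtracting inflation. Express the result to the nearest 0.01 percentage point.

-17.39%

Cumulative inflation factor: 1.0104 × 1.076 × 1.0845 × 1.0396 × 1.023 × 1.0236 × 1.0686 ≈ 1.37158.
Nominal growth factor: 1.13300. Real growth factor = 1.13300 / 1.37158 ≈ 0.82605.
Total real return ≈ -17.3948%.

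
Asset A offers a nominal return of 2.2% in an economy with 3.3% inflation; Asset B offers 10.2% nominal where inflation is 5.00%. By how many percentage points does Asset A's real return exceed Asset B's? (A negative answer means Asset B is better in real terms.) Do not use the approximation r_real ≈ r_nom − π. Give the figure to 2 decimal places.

Asset A real return: 1.022/1.033 − 1 = -1.065%.
Asset B real return: 1.102/1.0500 − 1 = 4.952%.
Difference: -1.065 − 4.952 = -6.017 pp.

-6.02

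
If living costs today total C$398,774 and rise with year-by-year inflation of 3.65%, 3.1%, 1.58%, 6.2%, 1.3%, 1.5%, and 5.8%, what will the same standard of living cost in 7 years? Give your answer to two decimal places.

C$500,090.59

Cumulative price-level factor: 1.0365 × 1.031 × 1.0158 × 1.062 × 1.013 × 1.015 × 1.058 ≈ 1.2540702123.
The nominal amount required is C$398,774 scaled up by that factor.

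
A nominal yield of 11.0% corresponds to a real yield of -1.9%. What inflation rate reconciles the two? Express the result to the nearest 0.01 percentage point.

13.15%

From (1+r_nom) = (1+r_real)(1+π), we get 1+π = (1 + 11.0%)/(1 − 1.9%) = 1.110/0.981 ≈ 1.13150.
So π ≈ 13.1498%.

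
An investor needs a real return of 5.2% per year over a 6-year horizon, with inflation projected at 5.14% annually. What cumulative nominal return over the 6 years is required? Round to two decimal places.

83.11%

Required annual nominal rate: (1+5.2%)(1+5.14%) − 1 = 10.60728%.
Cumulative over 6 years: (1 + 0.1060728)^6 − 1 ≈ 0.83106.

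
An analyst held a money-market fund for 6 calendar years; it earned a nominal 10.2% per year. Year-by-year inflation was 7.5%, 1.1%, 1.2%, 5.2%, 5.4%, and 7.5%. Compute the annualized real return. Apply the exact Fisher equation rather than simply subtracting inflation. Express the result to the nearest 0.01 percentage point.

Cumulative inflation factor: 1.075 × 1.011 × 1.012 × 1.052 × 1.054 × 1.075 ≈ 1.31101.
Nominal growth factor: 1.79098. Real growth factor = 1.79098 / 1.31101 ≈ 1.36611.
Annualized: 1.36611^(1/6) − 1 ≈ 0.05337.

5.34%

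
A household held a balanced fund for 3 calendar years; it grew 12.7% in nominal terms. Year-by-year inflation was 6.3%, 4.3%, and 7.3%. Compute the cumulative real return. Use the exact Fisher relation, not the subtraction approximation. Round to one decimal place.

Cumulative inflation factor: 1.063 × 1.043 × 1.073 ≈ 1.18964.
Nominal growth factor: 1.12700. Real growth factor = 1.12700 / 1.18964 ≈ 0.94734.
Total real return ≈ -5.2658%.

-5.3%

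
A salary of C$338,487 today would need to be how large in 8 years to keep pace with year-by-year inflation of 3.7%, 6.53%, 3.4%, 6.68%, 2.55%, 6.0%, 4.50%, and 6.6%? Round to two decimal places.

Cumulative price-level factor: 1.037 × 1.0653 × 1.034 × 1.0668 × 1.0255 × 1.060 × 1.0450 × 1.066 ≈ 1.4756020649.
The nominal amount required is C$338,487 scaled up by that factor.

C$499,472.12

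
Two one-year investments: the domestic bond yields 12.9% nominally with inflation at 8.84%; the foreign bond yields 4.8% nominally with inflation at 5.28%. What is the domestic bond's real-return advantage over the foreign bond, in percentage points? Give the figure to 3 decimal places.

The domestic bond real return: 1.129/1.0884 − 1 = 3.7302%.
The foreign bond real return: 1.048/1.0528 − 1 = -0.4559%.
Difference: 3.7302 − (-0.4559) = 4.1861 pp.

4.186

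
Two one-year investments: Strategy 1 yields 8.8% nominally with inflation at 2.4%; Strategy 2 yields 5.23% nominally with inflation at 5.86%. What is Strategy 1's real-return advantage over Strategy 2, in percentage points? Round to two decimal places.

6.85

Strategy 1 real return: 1.088/1.024 − 1 = 6.250%.
Strategy 2 real return: 1.0523/1.0586 − 1 = -0.595%.
Difference: 6.250 − (-0.595) = 6.845 pp.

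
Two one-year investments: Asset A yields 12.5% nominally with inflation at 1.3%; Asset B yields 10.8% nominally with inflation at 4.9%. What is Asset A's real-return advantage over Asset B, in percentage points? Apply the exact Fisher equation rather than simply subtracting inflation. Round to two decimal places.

Asset A real return: 1.125/1.013 − 1 = 11.056%.
Asset B real return: 1.108/1.049 − 1 = 5.624%.
Difference: 11.056 − 5.624 = 5.432 pp.

5.43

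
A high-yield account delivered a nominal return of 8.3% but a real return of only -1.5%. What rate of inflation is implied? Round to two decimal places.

9.95%

From (1+r_nom) = (1+r_real)(1+π), we get 1+π = (1 + 8.3%)/(1 − 1.5%) = 1.083/0.985 ≈ 1.09949.
So π ≈ 9.9492%.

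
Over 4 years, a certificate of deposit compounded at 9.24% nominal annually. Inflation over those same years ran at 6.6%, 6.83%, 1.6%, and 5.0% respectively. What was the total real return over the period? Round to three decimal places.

Cumulative inflation factor: 1.066 × 1.0683 × 1.016 × 1.050 ≈ 1.21488.
Nominal growth factor: 1.42406. Real growth factor = 1.42406 / 1.21488 ≈ 1.17218.
Total real return ≈ 17.2177%.

17.218%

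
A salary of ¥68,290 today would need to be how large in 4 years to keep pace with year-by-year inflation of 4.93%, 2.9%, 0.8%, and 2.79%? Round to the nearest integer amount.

Cumulative price-level factor: 1.0493 × 1.029 × 1.008 × 1.0279 ≈ 1.1187329919.
The nominal amount required is ¥68,290 scaled up by that factor.

¥76,398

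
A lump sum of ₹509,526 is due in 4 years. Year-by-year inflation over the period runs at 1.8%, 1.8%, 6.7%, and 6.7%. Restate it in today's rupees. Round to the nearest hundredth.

₹431,858.98

Price-level factor over 4 years: 1.018 × 1.018 × 1.067 × 1.067 ≈ 1.1798434744.
Purchasing power today: ₹509,526 divided by that factor.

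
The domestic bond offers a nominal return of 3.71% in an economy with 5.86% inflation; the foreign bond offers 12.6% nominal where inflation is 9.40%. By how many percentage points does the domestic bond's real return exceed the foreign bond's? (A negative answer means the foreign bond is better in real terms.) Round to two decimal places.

-4.96

The domestic bond real return: 1.0371/1.0586 − 1 = -2.031%.
The foreign bond real return: 1.126/1.0940 − 1 = 2.925%.
Difference: -2.031 − 2.925 = -4.956 pp.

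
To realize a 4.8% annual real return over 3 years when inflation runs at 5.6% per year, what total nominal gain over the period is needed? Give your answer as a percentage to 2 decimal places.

Required annual nominal rate: (1+4.8%)(1+5.6%) − 1 = 10.6688%.
Cumulative over 3 years: (1 + 0.106688)^3 − 1 ≈ 0.35543.

35.54%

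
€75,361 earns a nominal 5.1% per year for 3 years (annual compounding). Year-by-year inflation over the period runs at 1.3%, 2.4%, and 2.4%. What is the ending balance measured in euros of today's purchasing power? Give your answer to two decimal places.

Nominal value at maturity: €75,361 × (1 + 5.1%)^3 ≈ €87,489.27.
Price-level factor over 3 years: 1.013 × 1.024 × 1.024 = 1.062207488.
The maturity value deflated by that factor is the answer in today's purchasing power.

€82,365.52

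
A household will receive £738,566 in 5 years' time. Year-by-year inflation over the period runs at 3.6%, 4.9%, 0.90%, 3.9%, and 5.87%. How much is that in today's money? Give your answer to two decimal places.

£612,314.35

Price-level factor over 5 years: 1.036 × 1.049 × 1.0090 × 1.039 × 1.0587 ≈ 1.2061876306.
Purchasing power today: £738,566 divided by that factor.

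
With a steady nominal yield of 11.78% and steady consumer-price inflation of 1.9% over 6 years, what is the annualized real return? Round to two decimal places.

9.70%

With constant rates the annual real return is the same each year: (1+11.78%)/(1+1.9%) − 1 = 0.09696.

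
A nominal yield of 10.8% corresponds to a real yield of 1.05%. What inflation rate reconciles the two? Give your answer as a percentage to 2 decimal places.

From (1+r_nom) = (1+r_real)(1+π), we get 1+π = (1 + 10.8%)/(1 + 1.05%) = 1.108/1.0105 ≈ 1.09649.
So π ≈ 9.6487%.

9.65%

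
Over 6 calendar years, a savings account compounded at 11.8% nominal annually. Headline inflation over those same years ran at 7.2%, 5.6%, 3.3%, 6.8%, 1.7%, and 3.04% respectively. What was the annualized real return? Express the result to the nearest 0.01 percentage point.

Cumulative inflation factor: 1.072 × 1.056 × 1.033 × 1.068 × 1.017 × 1.0304 ≈ 1.30875.
Nominal growth factor: 1.95277. Real growth factor = 1.95277 / 1.30875 ≈ 1.49209.
Annualized: 1.49209^(1/6) − 1 ≈ 0.06897.

6.90%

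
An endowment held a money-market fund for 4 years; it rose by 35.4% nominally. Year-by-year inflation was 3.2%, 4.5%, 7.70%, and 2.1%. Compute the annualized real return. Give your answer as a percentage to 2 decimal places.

Cumulative inflation factor: 1.032 × 1.045 × 1.0770 × 1.021 ≈ 1.18587.
Nominal growth factor: 1.35400. Real growth factor = 1.35400 / 1.18587 ≈ 1.14178.
Annualized: 1.14178^(1/4) − 1 ≈ 0.03370.

3.37%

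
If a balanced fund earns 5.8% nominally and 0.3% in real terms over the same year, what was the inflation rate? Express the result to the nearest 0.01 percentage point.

From (1+r_nom) = (1+r_real)(1+π), we get 1+π = (1 + 5.8%)/(1 + 0.3%) = 1.058/1.003 ≈ 1.05484.
So π ≈ 5.4835%.

5.48%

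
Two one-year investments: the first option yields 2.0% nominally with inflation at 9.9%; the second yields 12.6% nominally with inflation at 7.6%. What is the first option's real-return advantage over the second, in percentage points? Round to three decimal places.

-11.835

The first option real return: 1.020/1.099 − 1 = -7.1884%.
The second real return: 1.126/1.076 − 1 = 4.6468%.
Difference: -7.1884 − 4.6468 = -11.8352 pp.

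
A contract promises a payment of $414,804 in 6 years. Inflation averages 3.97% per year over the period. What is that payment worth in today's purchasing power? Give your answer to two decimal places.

Price-level factor over 6 years: (1 + 3.97%)^6 ≈ 1.2631306220.
Purchasing power today: $414,804 divided by that factor.

$328,393.59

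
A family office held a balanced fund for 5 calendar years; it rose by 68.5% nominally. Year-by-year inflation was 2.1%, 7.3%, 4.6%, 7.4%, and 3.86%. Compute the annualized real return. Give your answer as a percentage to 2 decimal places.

Cumulative inflation factor: 1.021 × 1.073 × 1.046 × 1.074 × 1.0386 ≈ 1.27823.
Nominal growth factor: 1.68500. Real growth factor = 1.68500 / 1.27823 ≈ 1.31823.
Annualized: 1.31823^(1/5) − 1 ≈ 0.05681.

5.68%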